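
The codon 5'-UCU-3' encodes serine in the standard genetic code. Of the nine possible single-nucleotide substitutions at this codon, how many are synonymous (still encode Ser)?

3

Position 1: none → 0 synonymous.
Position 2: none → 0 synonymous.
Position 3: UCC, UCA, UCG → 3 synonymous.
Total: 0 + 0 + 3 = 3.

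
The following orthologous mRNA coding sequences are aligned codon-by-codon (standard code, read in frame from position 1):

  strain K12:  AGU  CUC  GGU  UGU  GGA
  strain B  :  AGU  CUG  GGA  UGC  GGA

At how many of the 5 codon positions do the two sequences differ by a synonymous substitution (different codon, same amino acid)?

3

Codon 1: AGU Ser / AGU Ser — identical.
Codon 2: CUC Leu / CUG Leu — synonymous.
Codon 3: GGU Gly / GGA Gly — synonymous.
Codon 4: UGU Cys / UGC Cys — synonymous.
Codon 5: GGA Gly / GGA Gly — identical.
Synonymous differences: 3.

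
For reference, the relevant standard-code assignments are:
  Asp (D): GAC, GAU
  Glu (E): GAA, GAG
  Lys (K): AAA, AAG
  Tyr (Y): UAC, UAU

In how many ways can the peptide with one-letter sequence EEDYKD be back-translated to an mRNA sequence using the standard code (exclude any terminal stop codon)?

64

Glu: 2 codons.
Glu: 2 codons.
Asp: 2 codons.
Tyr: 2 codons.
Lys: 2 codons.
Asp: 2 codons.
2 × 2 × 2 × 2 × 2 × 2 = 64.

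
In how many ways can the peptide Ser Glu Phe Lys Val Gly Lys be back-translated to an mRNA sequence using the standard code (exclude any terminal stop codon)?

Ser: 6 codons.
Glu: 2 codons.
Phe: 2 codons.
Lys: 2 codons.
Val: 4 codons.
Gly: 4 codons.
Lys: 2 codons.
6 × 2 × 2 × 2 × 4 × 4 × 2 = 1536.

1536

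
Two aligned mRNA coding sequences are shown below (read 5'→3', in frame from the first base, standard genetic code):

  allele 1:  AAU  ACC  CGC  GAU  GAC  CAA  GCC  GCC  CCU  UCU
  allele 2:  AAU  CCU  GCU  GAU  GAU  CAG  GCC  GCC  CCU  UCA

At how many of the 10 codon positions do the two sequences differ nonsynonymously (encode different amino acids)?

Codon 1: AAU Asn / AAU Asn — identical.
Codon 2: ACC Thr / CCU Pro — nonsynonymous.
Codon 3: CGC Arg / GCU Ala — nonsynonymous.
Codon 4: GAU Asp / GAU Asp — identical.
Codon 5: GAC Asp / GAU Asp — synonymous.
Codon 6: CAA Gln / CAG Gln — synonymous.
Codon 7: GCC Ala / GCC Ala — identical.
Codon 8: GCC Ala / GCC Ala — identical.
Codon 9: CCU Pro / CCU Pro — identical.
Codon 10: UCU Ser / UCA Ser — synonymous.
Nonsynonymous differences: 2.

2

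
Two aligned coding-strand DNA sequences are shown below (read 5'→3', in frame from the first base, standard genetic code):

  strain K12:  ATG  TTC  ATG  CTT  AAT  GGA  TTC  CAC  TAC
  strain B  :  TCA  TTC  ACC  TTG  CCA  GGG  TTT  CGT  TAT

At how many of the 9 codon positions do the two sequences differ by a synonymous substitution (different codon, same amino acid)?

Codon 1: ATG Met / TCA Ser — nonsynonymous.
Codon 2: TTC Phe / TTC Phe — identical.
Codon 3: ATG Met / ACC Thr — nonsynonymous.
Codon 4: CTT Leu / TTG Leu — synonymous.
Codon 5: AAT Asn / CCA Pro — nonsynonymous.
Codon 6: GGA Gly / GGG Gly — synonymous.
Codon 7: TTC Phe / TTT Phe — synonymous.
Codon 8: CAC His / CGT Arg — nonsynonymous.
Codon 9: TAC Tyr / TAT Tyr — synonymous.
Synonymous differences: 4.

4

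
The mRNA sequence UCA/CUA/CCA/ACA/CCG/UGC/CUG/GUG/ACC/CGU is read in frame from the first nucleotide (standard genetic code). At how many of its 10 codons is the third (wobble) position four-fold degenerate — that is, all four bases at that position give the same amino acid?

Codon 1 UCA (Ser): third position 4-fold.
Codon 2 CUA (Leu): third position 4-fold.
Codon 3 CCA (Pro): third position 4-fold.
Codon 4 ACA (Thr): third position 4-fold.
Codon 5 CCG (Pro): third position 4-fold.
Codon 6 UGC (Cys): third position 2-fold.
Codon 7 CUG (Leu): third position 4-fold.
Codon 8 GUG (Val): third position 4-fold.
Codon 9 ACC (Thr): third position 4-fold.
Codon 10 CGU (Arg): third position 4-fold.
Four-fold degenerate third positions: 9.

9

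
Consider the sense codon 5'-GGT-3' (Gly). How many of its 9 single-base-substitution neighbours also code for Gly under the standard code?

3

Position 1: none → 0 synonymous.
Position 2: none → 0 synonymous.
Position 3: GGC, GGA, GGG → 3 synonymous.
Total: 0 + 0 + 3 = 3.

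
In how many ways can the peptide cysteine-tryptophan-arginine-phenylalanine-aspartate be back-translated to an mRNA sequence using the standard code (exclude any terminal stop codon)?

48

Cys: 2 codons.
Trp: 1 codon.
Arg: 6 codons.
Phe: 2 codons.
Asp: 2 codons.
2 × 1 × 6 × 2 × 2 = 48.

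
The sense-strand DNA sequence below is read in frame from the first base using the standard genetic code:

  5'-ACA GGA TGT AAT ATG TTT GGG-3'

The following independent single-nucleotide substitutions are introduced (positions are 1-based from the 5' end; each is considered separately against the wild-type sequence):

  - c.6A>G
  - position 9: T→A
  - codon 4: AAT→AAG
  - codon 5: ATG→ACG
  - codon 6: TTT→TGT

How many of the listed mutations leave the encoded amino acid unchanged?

1

Codon 2: GGA (Gly) → GGG (Gly) — synonymous.
Codon 3: TGT (Cys) → TGA (Stop) — nonsense.
Codon 4: AAT (Asn) → AAG (Lys) — missense.
Codon 5: ATG (Met) → ACG (Thr) — missense.
Codon 6: TTT (Phe) → TGT (Cys) — missense.
Synonymous: 1 of 5.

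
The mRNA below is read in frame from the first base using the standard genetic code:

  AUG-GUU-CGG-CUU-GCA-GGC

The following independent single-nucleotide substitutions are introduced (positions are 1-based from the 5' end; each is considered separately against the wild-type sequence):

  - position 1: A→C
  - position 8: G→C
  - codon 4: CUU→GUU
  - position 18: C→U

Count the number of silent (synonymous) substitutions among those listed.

Codon 1: AUG (Met) → CUG (Leu) — missense.
Codon 3: CGG (Arg) → CCG (Pro) — missense.
Codon 4: CUU (Leu) → GUU (Val) — missense.
Codon 6: GGC (Gly) → GGU (Gly) — synonymous.
Synonymous: 1 of 4.

1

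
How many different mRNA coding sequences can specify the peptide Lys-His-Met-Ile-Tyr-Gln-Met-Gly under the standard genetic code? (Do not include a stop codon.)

192

Lys: 2 codons.
His: 2 codons.
Met: 1 codon.
Ile: 3 codons.
Tyr: 2 codons.
Gln: 2 codons.
Met: 1 codon.
Gly: 4 codons.
2 × 2 × 1 × 3 × 2 × 2 × 1 × 4 = 192.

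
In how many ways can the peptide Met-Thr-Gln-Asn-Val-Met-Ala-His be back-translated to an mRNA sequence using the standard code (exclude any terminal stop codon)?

Met: 1 codon.
Thr: 4 codons.
Gln: 2 codons.
Asn: 2 codons.
Val: 4 codons.
Met: 1 codon.
Ala: 4 codons.
His: 2 codons.
1 × 4 × 2 × 2 × 4 × 1 × 4 × 2 = 512.

512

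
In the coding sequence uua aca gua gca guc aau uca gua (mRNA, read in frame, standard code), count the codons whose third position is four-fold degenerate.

6

Codon 1 UUA (Leu): third position 2-fold.
Codon 2 ACA (Thr): third position 4-fold.
Codon 3 GUA (Val): third position 4-fold.
Codon 4 GCA (Ala): third position 4-fold.
Codon 5 GUC (Val): third position 4-fold.
Codon 6 AAU (Asn): third position 2-fold.
Codon 7 UCA (Ser): third position 4-fold.
Codon 8 GUA (Val): third position 4-fold.
Four-fold degenerate third positions: 6.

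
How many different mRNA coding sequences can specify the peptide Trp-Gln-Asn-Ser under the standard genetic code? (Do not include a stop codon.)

24

Trp: 1 codon.
Gln: 2 codons.
Asn: 2 codons.
Ser: 6 codons.
1 × 2 × 2 × 6 = 24.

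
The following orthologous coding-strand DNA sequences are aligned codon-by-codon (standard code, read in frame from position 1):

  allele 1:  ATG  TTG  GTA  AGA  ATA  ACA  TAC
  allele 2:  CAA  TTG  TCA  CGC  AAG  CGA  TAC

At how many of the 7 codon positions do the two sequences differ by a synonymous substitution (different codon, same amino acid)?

Codon 1: ATG Met / CAA Gln — nonsynonymous.
Codon 2: TTG Leu / TTG Leu — identical.
Codon 3: GTA Val / TCA Ser — nonsynonymous.
Codon 4: AGA Arg / CGC Arg — synonymous.
Codon 5: ATA Ile / AAG Lys — nonsynonymous.
Codon 6: ACA Thr / CGA Arg — nonsynonymous.
Codon 7: TAC Tyr / TAC Tyr — identical.
Synonymous differences: 1.

1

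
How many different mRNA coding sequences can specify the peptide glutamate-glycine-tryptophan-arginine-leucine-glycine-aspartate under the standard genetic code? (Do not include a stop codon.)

Glu: 2 codons.
Gly: 4 codons.
Trp: 1 codon.
Arg: 6 codons.
Leu: 6 codons.
Gly: 4 codons.
Asp: 2 codons.
2 × 4 × 1 × 6 × 6 × 4 × 2 = 2304.

2304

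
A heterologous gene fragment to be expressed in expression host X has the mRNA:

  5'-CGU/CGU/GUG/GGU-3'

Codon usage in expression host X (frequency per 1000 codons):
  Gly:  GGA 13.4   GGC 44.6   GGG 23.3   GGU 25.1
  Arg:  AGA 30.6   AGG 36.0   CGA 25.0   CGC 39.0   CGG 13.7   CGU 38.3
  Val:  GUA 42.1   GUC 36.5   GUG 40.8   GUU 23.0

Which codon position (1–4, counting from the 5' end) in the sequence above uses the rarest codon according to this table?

4

Codon 1 CGU (Arg): 38.3 per 1000.
Codon 2 CGU (Arg): 38.3 per 1000.
Codon 3 GUG (Val): 40.8 per 1000.
Codon 4 GGU (Gly): 25.1 per 1000.
Lowest frequency is 25.1 at codon 4.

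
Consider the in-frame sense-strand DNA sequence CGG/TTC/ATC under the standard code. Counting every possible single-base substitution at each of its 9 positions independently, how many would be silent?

7

Codon 1 (CGG, Arg): 4 synonymous substitutions.
Codon 2 (TTC, Phe): 1 synonymous substitution.
Codon 3 (ATC, Ile): 2 synonymous substitutions.
Total: 4 + 1 + 2 = 7.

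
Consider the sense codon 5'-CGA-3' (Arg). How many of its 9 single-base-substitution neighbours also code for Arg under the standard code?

4

Position 1: AGA → 1 synonymous.
Position 2: none → 0 synonymous.
Position 3: CGU, CGC, CGG → 3 synonymous.
Total: 1 + 0 + 3 = 4.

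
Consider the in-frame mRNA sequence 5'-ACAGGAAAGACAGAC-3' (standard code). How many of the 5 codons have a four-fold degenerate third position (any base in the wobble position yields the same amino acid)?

Codon 1 ACA (Thr): third position 4-fold.
Codon 2 GGA (Gly): third position 4-fold.
Codon 3 AAG (Lys): third position 2-fold.
Codon 4 ACA (Thr): third position 4-fold.
Codon 5 GAC (Asp): third position 2-fold.
Four-fold degenerate third positions: 3.

3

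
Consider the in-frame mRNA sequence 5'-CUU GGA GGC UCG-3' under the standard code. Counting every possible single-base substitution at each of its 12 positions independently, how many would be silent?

Codon 1 (CUU, Leu): 3 synonymous substitutions.
Codon 2 (GGA, Gly): 3 synonymous substitutions.
Codon 3 (GGC, Gly): 3 synonymous substitutions.
Codon 4 (UCG, Ser): 3 synonymous substitutions.
Total: 3 + 3 + 3 + 3 = 12.

12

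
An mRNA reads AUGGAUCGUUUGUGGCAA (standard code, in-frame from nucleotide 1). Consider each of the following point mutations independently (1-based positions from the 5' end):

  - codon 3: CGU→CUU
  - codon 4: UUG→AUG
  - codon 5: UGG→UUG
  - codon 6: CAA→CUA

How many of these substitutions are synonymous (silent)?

0

Codon 3: CGU (Arg) → CUU (Leu) — missense.
Codon 4: UUG (Leu) → AUG (Met) — missense.
Codon 5: UGG (Trp) → UUG (Leu) — missense.
Codon 6: CAA (Gln) → CUA (Leu) — missense.
Synonymous: 0 of 4.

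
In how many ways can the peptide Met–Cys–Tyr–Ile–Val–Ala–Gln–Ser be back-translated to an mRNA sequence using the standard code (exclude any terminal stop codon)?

Met: 1 codon.
Cys: 2 codons.
Tyr: 2 codons.
Ile: 3 codons.
Val: 4 codons.
Ala: 4 codons.
Gln: 2 codons.
Ser: 6 codons.
1 × 2 × 2 × 3 × 4 × 4 × 2 × 6 = 2304.

2304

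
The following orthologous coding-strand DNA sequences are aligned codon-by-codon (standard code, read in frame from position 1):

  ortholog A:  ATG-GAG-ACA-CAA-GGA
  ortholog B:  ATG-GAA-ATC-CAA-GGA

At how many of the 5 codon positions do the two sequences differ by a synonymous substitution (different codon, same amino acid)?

Codon 1: ATG Met / ATG Met — identical.
Codon 2: GAG Glu / GAA Glu — synonymous.
Codon 3: ACA Thr / ATC Ile — nonsynonymous.
Codon 4: CAA Gln / CAA Gln — identical.
Codon 5: GGA Gly / GGA Gly — identical.
Synonymous differences: 1.

1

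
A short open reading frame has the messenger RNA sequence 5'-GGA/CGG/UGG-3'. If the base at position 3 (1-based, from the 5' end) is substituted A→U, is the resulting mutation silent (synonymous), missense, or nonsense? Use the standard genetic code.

Position 3 falls in codon 1: GGA → Gly.
After the substitution the codon is GGU → Gly.
Both encode Gly, so the change is synonymous.

silent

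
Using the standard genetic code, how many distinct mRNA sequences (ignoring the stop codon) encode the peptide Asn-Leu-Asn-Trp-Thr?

Asn: 2 codons.
Leu: 6 codons.
Asn: 2 codons.
Trp: 1 codon.
Thr: 4 codons.
2 × 6 × 2 × 1 × 4 = 96.

96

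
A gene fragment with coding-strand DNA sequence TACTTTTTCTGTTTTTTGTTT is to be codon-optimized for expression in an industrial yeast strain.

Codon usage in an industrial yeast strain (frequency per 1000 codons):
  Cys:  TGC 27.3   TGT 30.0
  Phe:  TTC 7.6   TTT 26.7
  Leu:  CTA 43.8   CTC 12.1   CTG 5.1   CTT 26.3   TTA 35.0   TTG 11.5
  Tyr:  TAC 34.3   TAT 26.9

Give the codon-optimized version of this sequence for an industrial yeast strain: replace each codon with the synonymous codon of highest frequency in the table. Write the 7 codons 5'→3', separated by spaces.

Codon 1 (Tyr): best is TAC at 34.3.
Codon 2 (Phe): best is TTT at 26.7.
Codon 3 (Phe): best is TTT at 26.7.
Codon 4 (Cys): best is TGT at 30.0.
Codon 5 (Phe): best is TTT at 26.7.
Codon 6 (Leu): best is CTA at 43.8.
Codon 7 (Phe): best is TTT at 26.7.

TAC TTT TTT TGT TTT CTA TTT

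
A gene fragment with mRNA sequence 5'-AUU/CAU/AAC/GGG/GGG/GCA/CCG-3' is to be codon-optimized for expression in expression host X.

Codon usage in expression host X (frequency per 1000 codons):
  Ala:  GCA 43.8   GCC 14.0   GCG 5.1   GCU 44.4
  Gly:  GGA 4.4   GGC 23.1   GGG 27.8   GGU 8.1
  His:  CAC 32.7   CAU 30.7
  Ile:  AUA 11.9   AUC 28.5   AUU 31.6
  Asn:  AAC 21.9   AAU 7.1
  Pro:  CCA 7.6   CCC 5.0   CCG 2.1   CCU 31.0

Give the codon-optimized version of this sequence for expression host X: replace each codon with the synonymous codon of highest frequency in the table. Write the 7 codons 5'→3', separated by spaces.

AUU CAC AAC GGG GGG GCU CCU

Codon 1 (Ile): best is AUU at 31.6.
Codon 2 (His): best is CAC at 32.7.
Codon 3 (Asn): best is AAC at 21.9.
Codon 4 (Gly): best is GGG at 27.8.
Codon 5 (Gly): best is GGG at 27.8.
Codon 6 (Ala): best is GCU at 44.4.
Codon 7 (Pro): best is CCU at 31.0.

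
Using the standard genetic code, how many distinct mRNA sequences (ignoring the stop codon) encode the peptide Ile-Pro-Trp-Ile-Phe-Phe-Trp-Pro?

576

Ile: 3 codons.
Pro: 4 codons.
Trp: 1 codon.
Ile: 3 codons.
Phe: 2 codons.
Phe: 2 codons.
Trp: 1 codon.
Pro: 4 codons.
3 × 4 × 1 × 3 × 2 × 2 × 1 × 4 = 576.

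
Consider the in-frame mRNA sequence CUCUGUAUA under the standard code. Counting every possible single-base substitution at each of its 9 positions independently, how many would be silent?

6

Codon 1 (CUC, Leu): 3 synonymous substitutions.
Codon 2 (UGU, Cys): 1 synonymous substitution.
Codon 3 (AUA, Ile): 2 synonymous substitutions.
Total: 3 + 1 + 2 = 6.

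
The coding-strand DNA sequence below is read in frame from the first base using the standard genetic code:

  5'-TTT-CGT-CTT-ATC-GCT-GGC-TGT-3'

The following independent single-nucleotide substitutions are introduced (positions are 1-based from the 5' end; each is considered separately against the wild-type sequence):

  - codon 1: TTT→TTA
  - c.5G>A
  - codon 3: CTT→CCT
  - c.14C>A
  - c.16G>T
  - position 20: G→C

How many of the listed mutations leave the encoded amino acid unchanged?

0

Codon 1: TTT (Phe) → TTA (Leu) — missense.
Codon 2: CGT (Arg) → CAT (His) — missense.
Codon 3: CTT (Leu) → CCT (Pro) — missense.
Codon 5: GCT (Ala) → GAT (Asp) — missense.
Codon 6: GGC (Gly) → TGC (Cys) — missense.
Codon 7: TGT (Cys) → TCT (Ser) — missense.
Synonymous: 0 of 6.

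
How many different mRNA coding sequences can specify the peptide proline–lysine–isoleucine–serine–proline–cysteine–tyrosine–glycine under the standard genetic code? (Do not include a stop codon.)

9216

Pro: 4 codons.
Lys: 2 codons.
Ile: 3 codons.
Ser: 6 codons.
Pro: 4 codons.
Cys: 2 codons.
Tyr: 2 codons.
Gly: 4 codons.
4 × 2 × 3 × 6 × 4 × 2 × 2 × 4 = 9216.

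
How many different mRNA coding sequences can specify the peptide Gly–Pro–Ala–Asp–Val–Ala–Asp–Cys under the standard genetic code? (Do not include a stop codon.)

8192

Gly: 4 codons.
Pro: 4 codons.
Ala: 4 codons.
Asp: 2 codons.
Val: 4 codons.
Ala: 4 codons.
Asp: 2 codons.
Cys: 2 codons.
4 × 4 × 4 × 2 × 4 × 4 × 2 × 2 = 8192.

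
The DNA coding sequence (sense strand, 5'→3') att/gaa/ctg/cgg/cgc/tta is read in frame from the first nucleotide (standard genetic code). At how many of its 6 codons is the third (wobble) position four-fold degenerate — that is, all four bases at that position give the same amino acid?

3

Codon 1 ATT (Ile): third position 3-fold.
Codon 2 GAA (Glu): third position 2-fold.
Codon 3 CTG (Leu): third position 4-fold.
Codon 4 CGG (Arg): third position 4-fold.
Codon 5 CGC (Arg): third position 4-fold.
Codon 6 TTA (Leu): third position 2-fold.
Four-fold degenerate third positions: 3.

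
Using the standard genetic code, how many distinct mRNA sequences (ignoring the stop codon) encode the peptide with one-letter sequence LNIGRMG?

Leu: 6 codons.
Asn: 2 codons.
Ile: 3 codons.
Gly: 4 codons.
Arg: 6 codons.
Met: 1 codon.
Gly: 4 codons.
6 × 2 × 3 × 4 × 6 × 1 × 4 = 3456.

3456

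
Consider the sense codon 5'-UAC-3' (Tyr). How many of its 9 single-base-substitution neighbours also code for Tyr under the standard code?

1

Position 1: none → 0 synonymous.
Position 2: none → 0 synonymous.
Position 3: UAU → 1 synonymous.
Total: 0 + 0 + 1 = 1.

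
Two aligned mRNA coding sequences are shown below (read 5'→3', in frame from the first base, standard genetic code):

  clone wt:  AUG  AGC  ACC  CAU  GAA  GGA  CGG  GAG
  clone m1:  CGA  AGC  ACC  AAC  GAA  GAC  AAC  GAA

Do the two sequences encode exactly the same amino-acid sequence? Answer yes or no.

Codon 1: AUG Met / CGA Arg — nonsynonymous.
Codon 2: AGC Ser / AGC Ser — identical.
Codon 3: ACC Thr / ACC Thr — identical.
Codon 4: CAU His / AAC Asn — nonsynonymous.
Codon 5: GAA Glu / GAA Glu — identical.
Codon 6: GGA Gly / GAC Asp — nonsynonymous.
Codon 7: CGG Arg / AAC Asn — nonsynonymous.
Codon 8: GAG Glu / GAA Glu — synonymous.
Nonsynonymous differences: 4 → different protein.

no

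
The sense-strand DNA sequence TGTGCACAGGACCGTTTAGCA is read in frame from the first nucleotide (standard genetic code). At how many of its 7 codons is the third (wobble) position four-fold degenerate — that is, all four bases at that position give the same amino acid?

3

Codon 1 TGT (Cys): third position 2-fold.
Codon 2 GCA (Ala): third position 4-fold.
Codon 3 CAG (Gln): third position 2-fold.
Codon 4 GAC (Asp): third position 2-fold.
Codon 5 CGT (Arg): third position 4-fold.
Codon 6 TTA (Leu): third position 2-fold.
Codon 7 GCA (Ala): third position 4-fold.
Four-fold degenerate third positions: 3.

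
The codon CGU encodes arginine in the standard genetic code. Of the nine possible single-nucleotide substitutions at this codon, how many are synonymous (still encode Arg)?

3

Position 1: none → 0 synonymous.
Position 2: none → 0 synonymous.
Position 3: CGC, CGA, CGG → 3 synonymous.
Total: 0 + 0 + 3 = 3.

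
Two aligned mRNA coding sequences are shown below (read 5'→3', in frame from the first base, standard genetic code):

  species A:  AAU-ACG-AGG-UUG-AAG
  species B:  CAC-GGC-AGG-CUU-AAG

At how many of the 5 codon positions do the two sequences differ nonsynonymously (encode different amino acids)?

Codon 1: AAU Asn / CAC His — nonsynonymous.
Codon 2: ACG Thr / GGC Gly — nonsynonymous.
Codon 3: AGG Arg / AGG Arg — identical.
Codon 4: UUG Leu / CUU Leu — synonymous.
Codon 5: AAG Lys / AAG Lys — identical.
Nonsynonymous differences: 2.

2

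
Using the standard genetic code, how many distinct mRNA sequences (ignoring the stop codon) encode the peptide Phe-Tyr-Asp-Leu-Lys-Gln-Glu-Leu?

Phe: 2 codons.
Tyr: 2 codons.
Asp: 2 codons.
Leu: 6 codons.
Lys: 2 codons.
Gln: 2 codons.
Glu: 2 codons.
Leu: 6 codons.
2 × 2 × 2 × 6 × 2 × 2 × 2 × 6 = 2304.

2304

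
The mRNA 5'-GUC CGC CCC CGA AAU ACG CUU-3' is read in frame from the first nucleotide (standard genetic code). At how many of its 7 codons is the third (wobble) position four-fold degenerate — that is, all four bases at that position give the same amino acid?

Codon 1 GUC (Val): third position 4-fold.
Codon 2 CGC (Arg): third position 4-fold.
Codon 3 CCC (Pro): third position 4-fold.
Codon 4 CGA (Arg): third position 4-fold.
Codon 5 AAU (Asn): third position 2-fold.
Codon 6 ACG (Thr): third position 4-fold.
Codon 7 CUU (Leu): third position 4-fold.
Four-fold degenerate third positions: 6.

6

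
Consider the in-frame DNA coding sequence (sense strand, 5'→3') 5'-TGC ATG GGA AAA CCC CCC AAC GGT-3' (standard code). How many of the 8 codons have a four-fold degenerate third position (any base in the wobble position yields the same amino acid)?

Codon 1 TGC (Cys): third position 2-fold.
Codon 2 ATG (Met): third position 1-fold.
Codon 3 GGA (Gly): third position 4-fold.
Codon 4 AAA (Lys): third position 2-fold.
Codon 5 CCC (Pro): third position 4-fold.
Codon 6 CCC (Pro): third position 4-fold.
Codon 7 AAC (Asn): third position 2-fold.
Codon 8 GGT (Gly): third position 4-fold.
Four-fold degenerate third positions: 4.

4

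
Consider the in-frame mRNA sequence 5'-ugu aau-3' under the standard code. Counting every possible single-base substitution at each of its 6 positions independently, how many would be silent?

2

Codon 1 (UGU, Cys): 1 synonymous substitution.
Codon 2 (AAU, Asn): 1 synonymous substitution.
Total: 1 + 1 = 2.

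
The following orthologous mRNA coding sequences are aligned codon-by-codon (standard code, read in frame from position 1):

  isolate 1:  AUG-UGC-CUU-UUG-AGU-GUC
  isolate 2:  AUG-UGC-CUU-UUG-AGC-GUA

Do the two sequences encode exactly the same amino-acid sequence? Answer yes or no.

yes

Codon 1: AUG Met / AUG Met — identical.
Codon 2: UGC Cys / UGC Cys — identical.
Codon 3: CUU Leu / CUU Leu — identical.
Codon 4: UUG Leu / UUG Leu — identical.
Codon 5: AGU Ser / AGC Ser — synonymous.
Codon 6: GUC Val / GUA Val — synonymous.
Nonsynonymous differences: 0 → same protein.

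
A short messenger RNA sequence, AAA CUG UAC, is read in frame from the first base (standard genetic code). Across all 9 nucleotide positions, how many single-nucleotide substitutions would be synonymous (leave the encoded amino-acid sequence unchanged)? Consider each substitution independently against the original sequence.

6

Codon 1 (AAA, Lys): 1 synonymous substitution.
Codon 2 (CUG, Leu): 4 synonymous substitutions.
Codon 3 (UAC, Tyr): 1 synonymous substitution.
Total: 1 + 4 + 1 = 6.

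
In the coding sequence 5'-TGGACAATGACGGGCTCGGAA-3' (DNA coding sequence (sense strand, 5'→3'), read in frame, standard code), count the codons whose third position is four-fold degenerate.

Codon 1 TGG (Trp): third position 1-fold.
Codon 2 ACA (Thr): third position 4-fold.
Codon 3 ATG (Met): third position 1-fold.
Codon 4 ACG (Thr): third position 4-fold.
Codon 5 GGC (Gly): third position 4-fold.
Codon 6 TCG (Ser): third position 4-fold.
Codon 7 GAA (Glu): third position 2-fold.
Four-fold degenerate third positions: 4.

4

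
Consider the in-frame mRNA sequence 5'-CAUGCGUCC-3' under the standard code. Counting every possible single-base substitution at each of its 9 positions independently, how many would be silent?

7

Codon 1 (CAU, His): 1 synonymous substitution.
Codon 2 (GCG, Ala): 3 synonymous substitutions.
Codon 3 (UCC, Ser): 3 synonymous substitutions.
Total: 1 + 3 + 3 = 7.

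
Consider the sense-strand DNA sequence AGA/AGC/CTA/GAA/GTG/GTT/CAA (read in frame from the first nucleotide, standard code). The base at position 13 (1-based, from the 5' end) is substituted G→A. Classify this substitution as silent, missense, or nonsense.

missense

Position 13 falls in codon 5: GTG → Val.
After the substitution the codon is ATG → Met.
Val ≠ Met, so this is a missense mutation.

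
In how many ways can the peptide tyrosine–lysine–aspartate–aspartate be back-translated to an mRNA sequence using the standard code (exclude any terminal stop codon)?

16

Tyr: 2 codons.
Lys: 2 codons.
Asp: 2 codons.
Asp: 2 codons.
2 × 2 × 2 × 2 = 16.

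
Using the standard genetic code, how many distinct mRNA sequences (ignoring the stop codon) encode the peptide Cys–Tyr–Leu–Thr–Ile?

Cys: 2 codons.
Tyr: 2 codons.
Leu: 6 codons.
Thr: 4 codons.
Ile: 3 codons.
2 × 2 × 6 × 4 × 3 = 288.

288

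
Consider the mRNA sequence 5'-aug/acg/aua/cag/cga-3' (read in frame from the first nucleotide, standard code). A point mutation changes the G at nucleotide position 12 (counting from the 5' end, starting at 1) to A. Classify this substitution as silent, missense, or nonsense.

silent

Position 12 falls in codon 4: CAG → Gln.
After the substitution the codon is CAA → Gln.
Both encode Gln, so the change is synonymous.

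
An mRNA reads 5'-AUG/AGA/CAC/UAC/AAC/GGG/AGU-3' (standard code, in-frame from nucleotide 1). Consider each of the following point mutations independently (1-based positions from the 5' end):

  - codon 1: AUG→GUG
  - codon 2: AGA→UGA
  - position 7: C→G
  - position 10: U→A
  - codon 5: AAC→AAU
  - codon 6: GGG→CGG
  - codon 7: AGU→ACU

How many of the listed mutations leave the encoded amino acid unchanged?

1

Codon 1: AUG (Met) → GUG (Val) — missense.
Codon 2: AGA (Arg) → UGA (Stop) — nonsense.
Codon 3: CAC (His) → GAC (Asp) — missense.
Codon 4: UAC (Tyr) → AAC (Asn) — missense.
Codon 5: AAC (Asn) → AAU (Asn) — synonymous.
Codon 6: GGG (Gly) → CGG (Arg) — missense.
Codon 7: AGU (Ser) → ACU (Thr) — missense.
Synonymous: 1 of 7.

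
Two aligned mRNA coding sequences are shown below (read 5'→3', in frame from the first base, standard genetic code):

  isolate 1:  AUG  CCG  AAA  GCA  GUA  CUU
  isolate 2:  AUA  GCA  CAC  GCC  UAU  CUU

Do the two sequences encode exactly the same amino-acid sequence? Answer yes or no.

no

Codon 1: AUG Met / AUA Ile — nonsynonymous.
Codon 2: CCG Pro / GCA Ala — nonsynonymous.
Codon 3: AAA Lys / CAC His — nonsynonymous.
Codon 4: GCA Ala / GCC Ala — synonymous.
Codon 5: GUA Val / UAU Tyr — nonsynonymous.
Codon 6: CUU Leu / CUU Leu — identical.
Nonsynonymous differences: 4 → different protein.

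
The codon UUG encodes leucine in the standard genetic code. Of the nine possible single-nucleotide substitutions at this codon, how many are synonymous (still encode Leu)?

2

Position 1: CUG → 1 synonymous.
Position 2: none → 0 synonymous.
Position 3: UUA → 1 synonymous.
Total: 1 + 0 + 1 = 2.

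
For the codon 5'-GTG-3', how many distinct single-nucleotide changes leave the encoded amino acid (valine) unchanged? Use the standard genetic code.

3

Position 1: none → 0 synonymous.
Position 2: none → 0 synonymous.
Position 3: GTT, GTC, GTA → 3 synonymous.
Total: 0 + 0 + 3 = 3.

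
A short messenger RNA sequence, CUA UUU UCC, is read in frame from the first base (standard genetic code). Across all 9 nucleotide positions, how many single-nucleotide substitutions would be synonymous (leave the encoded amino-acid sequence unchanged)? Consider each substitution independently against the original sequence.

Codon 1 (CUA, Leu): 4 synonymous substitutions.
Codon 2 (UUU, Phe): 1 synonymous substitution.
Codon 3 (UCC, Ser): 3 synonymous substitutions.
Total: 4 + 1 + 3 = 8.

8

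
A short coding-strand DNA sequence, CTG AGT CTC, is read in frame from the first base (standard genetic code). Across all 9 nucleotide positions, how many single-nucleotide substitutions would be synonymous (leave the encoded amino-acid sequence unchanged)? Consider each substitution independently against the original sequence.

8

Codon 1 (CTG, Leu): 4 synonymous substitutions.
Codon 2 (AGT, Ser): 1 synonymous substitution.
Codon 3 (CTC, Leu): 3 synonymous substitutions.
Total: 4 + 1 + 3 = 8.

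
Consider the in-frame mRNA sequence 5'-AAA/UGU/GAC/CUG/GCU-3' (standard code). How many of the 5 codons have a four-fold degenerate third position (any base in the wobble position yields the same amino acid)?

Codon 1 AAA (Lys): third position 2-fold.
Codon 2 UGU (Cys): third position 2-fold.
Codon 3 GAC (Asp): third position 2-fold.
Codon 4 CUG (Leu): third position 4-fold.
Codon 5 GCU (Ala): third position 4-fold.
Four-fold degenerate third positions: 2.

2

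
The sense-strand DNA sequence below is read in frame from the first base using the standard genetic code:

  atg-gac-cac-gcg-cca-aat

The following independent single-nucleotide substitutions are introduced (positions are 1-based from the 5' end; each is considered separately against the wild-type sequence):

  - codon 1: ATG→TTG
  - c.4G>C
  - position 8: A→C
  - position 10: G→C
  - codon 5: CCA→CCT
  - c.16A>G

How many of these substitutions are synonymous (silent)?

1

Codon 1: ATG (Met) → TTG (Leu) — missense.
Codon 2: GAC (Asp) → CAC (His) — missense.
Codon 3: CAC (His) → CCC (Pro) — missense.
Codon 4: GCG (Ala) → CCG (Pro) — missense.
Codon 5: CCA (Pro) → CCT (Pro) — synonymous.
Codon 6: AAT (Asn) → GAT (Asp) — missense.
Synonymous: 1 of 6.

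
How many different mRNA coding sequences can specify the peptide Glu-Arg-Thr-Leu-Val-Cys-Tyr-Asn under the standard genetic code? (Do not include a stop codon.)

Glu: 2 codons.
Arg: 6 codons.
Thr: 4 codons.
Leu: 6 codons.
Val: 4 codons.
Cys: 2 codons.
Tyr: 2 codons.
Asn: 2 codons.
2 × 6 × 4 × 6 × 4 × 2 × 2 × 2 = 9216.

9216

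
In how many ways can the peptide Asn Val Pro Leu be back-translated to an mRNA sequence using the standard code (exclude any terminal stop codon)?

Asn: 2 codons.
Val: 4 codons.
Pro: 4 codons.
Leu: 6 codons.
2 × 4 × 4 × 6 = 192.

192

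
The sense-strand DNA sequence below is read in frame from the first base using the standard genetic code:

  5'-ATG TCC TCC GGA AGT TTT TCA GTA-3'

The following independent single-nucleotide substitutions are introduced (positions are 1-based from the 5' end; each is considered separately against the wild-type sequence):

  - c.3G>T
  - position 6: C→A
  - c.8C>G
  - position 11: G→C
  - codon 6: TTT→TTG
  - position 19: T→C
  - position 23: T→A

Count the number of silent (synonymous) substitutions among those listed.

Codon 1: ATG (Met) → ATT (Ile) — missense.
Codon 2: TCC (Ser) → TCA (Ser) — synonymous.
Codon 3: TCC (Ser) → TGC (Cys) — missense.
Codon 4: GGA (Gly) → GCA (Ala) — missense.
Codon 6: TTT (Phe) → TTG (Leu) — missense.
Codon 7: TCA (Ser) → CCA (Pro) — missense.
Codon 8: GTA (Val) → GAA (Glu) — missense.
Synonymous: 1 of 7.

1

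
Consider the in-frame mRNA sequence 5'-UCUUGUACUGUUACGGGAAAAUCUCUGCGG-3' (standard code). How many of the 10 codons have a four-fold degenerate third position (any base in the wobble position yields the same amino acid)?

8

Codon 1 UCU (Ser): third position 4-fold.
Codon 2 UGU (Cys): third position 2-fold.
Codon 3 ACU (Thr): third position 4-fold.
Codon 4 GUU (Val): third position 4-fold.
Codon 5 ACG (Thr): third position 4-fold.
Codon 6 GGA (Gly): third position 4-fold.
Codon 7 AAA (Lys): third position 2-fold.
Codon 8 UCU (Ser): third position 4-fold.
Codon 9 CUG (Leu): third position 4-fold.
Codon 10 CGG (Arg): third position 4-fold.
Four-fold degenerate third positions: 8.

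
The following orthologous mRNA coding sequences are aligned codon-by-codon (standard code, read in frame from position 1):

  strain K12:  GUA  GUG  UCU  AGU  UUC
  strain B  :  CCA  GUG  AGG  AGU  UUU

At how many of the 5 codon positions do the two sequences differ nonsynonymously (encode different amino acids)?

2

Codon 1: GUA Val / CCA Pro — nonsynonymous.
Codon 2: GUG Val / GUG Val — identical.
Codon 3: UCU Ser / AGG Arg — nonsynonymous.
Codon 4: AGU Ser / AGU Ser — identical.
Codon 5: UUC Phe / UUU Phe — synonymous.
Nonsynonymous differences: 2.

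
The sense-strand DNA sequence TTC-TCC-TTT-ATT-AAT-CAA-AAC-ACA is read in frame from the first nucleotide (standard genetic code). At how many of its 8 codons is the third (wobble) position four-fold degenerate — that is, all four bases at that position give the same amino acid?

Codon 1 TTC (Phe): third position 2-fold.
Codon 2 TCC (Ser): third position 4-fold.
Codon 3 TTT (Phe): third position 2-fold.
Codon 4 ATT (Ile): third position 3-fold.
Codon 5 AAT (Asn): third position 2-fold.
Codon 6 CAA (Gln): third position 2-fold.
Codon 7 AAC (Asn): third position 2-fold.
Codon 8 ACA (Thr): third position 4-fold.
Four-fold degenerate third positions: 2.

2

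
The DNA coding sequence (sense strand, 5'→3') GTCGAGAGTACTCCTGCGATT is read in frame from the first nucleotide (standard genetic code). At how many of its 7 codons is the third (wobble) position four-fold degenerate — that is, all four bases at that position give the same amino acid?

4

Codon 1 GTC (Val): third position 4-fold.
Codon 2 GAG (Glu): third position 2-fold.
Codon 3 AGT (Ser): third position 2-fold.
Codon 4 ACT (Thr): third position 4-fold.
Codon 5 CCT (Pro): third position 4-fold.
Codon 6 GCG (Ala): third position 4-fold.
Codon 7 ATT (Ile): third position 3-fold.
Four-fold degenerate third positions: 4.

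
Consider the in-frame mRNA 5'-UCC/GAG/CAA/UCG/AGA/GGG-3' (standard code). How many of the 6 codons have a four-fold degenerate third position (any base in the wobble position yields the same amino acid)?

3

Codon 1 UCC (Ser): third position 4-fold.
Codon 2 GAG (Glu): third position 2-fold.
Codon 3 CAA (Gln): third position 2-fold.
Codon 4 UCG (Ser): third position 4-fold.
Codon 5 AGA (Arg): third position 2-fold.
Codon 6 GGG (Gly): third position 4-fold.
Four-fold degenerate third positions: 3.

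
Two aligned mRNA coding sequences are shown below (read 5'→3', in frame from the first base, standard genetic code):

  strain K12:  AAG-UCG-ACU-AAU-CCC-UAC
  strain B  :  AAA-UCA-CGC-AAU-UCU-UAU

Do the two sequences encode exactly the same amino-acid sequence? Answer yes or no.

Codon 1: AAG Lys / AAA Lys — synonymous.
Codon 2: UCG Ser / UCA Ser — synonymous.
Codon 3: ACU Thr / CGC Arg — nonsynonymous.
Codon 4: AAU Asn / AAU Asn — identical.
Codon 5: CCC Pro / UCU Ser — nonsynonymous.
Codon 6: UAC Tyr / UAU Tyr — synonymous.
Nonsynonymous differences: 2 → different protein.

no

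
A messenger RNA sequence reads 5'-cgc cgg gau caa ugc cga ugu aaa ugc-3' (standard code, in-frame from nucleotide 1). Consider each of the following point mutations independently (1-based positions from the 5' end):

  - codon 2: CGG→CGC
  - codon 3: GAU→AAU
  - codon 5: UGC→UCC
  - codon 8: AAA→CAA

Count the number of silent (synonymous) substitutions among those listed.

1

Codon 2: CGG (Arg) → CGC (Arg) — synonymous.
Codon 3: GAU (Asp) → AAU (Asn) — missense.
Codon 5: UGC (Cys) → UCC (Ser) — missense.
Codon 8: AAA (Lys) → CAA (Gln) — missense.
Synonymous: 1 of 4.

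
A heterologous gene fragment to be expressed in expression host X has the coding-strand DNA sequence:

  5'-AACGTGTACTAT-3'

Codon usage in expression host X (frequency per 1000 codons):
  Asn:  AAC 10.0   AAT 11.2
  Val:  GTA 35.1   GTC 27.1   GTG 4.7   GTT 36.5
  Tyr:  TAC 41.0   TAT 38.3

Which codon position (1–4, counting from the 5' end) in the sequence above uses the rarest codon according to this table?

2

Codon 1 AAC (Asn): 10.0 per 1000.
Codon 2 GTG (Val): 4.7 per 1000.
Codon 3 TAC (Tyr): 41.0 per 1000.
Codon 4 TAT (Tyr): 38.3 per 1000.
Lowest frequency is 4.7 at codon 2.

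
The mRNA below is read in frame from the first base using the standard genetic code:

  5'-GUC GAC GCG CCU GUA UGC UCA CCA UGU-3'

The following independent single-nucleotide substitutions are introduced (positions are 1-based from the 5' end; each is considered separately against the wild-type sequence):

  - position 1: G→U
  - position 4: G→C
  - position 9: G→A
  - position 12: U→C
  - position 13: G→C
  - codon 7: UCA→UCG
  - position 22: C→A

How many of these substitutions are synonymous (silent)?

Codon 1: GUC (Val) → UUC (Phe) — missense.
Codon 2: GAC (Asp) → CAC (His) — missense.
Codon 3: GCG (Ala) → GCA (Ala) — synonymous.
Codon 4: CCU (Pro) → CCC (Pro) — synonymous.
Codon 5: GUA (Val) → CUA (Leu) — missense.
Codon 7: UCA (Ser) → UCG (Ser) — synonymous.
Codon 8: CCA (Pro) → ACA (Thr) — missense.
Synonymous: 3 of 7.

3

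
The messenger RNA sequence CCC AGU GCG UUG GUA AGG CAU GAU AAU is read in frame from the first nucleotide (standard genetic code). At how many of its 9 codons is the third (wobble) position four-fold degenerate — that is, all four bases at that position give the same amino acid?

Codon 1 CCC (Pro): third position 4-fold.
Codon 2 AGU (Ser): third position 2-fold.
Codon 3 GCG (Ala): third position 4-fold.
Codon 4 UUG (Leu): third position 2-fold.
Codon 5 GUA (Val): third position 4-fold.
Codon 6 AGG (Arg): third position 2-fold.
Codon 7 CAU (His): third position 2-fold.
Codon 8 GAU (Asp): third position 2-fold.
Codon 9 AAU (Asn): third position 2-fold.
Four-fold degenerate third positions: 3.

3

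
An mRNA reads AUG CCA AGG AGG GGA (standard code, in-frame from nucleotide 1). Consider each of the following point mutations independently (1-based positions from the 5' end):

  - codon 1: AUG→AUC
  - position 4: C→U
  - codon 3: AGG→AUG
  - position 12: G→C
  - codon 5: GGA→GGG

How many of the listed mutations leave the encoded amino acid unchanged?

1

Codon 1: AUG (Met) → AUC (Ile) — missense.
Codon 2: CCA (Pro) → UCA (Ser) — missense.
Codon 3: AGG (Arg) → AUG (Met) — missense.
Codon 4: AGG (Arg) → AGC (Ser) — missense.
Codon 5: GGA (Gly) → GGG (Gly) — synonymous.
Synonymous: 1 of 5.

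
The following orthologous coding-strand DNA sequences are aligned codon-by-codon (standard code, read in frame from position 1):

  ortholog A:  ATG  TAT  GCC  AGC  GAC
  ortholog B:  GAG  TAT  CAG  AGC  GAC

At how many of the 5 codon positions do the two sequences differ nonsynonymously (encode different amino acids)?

2

Codon 1: ATG Met / GAG Glu — nonsynonymous.
Codon 2: TAT Tyr / TAT Tyr — identical.
Codon 3: GCC Ala / CAG Gln — nonsynonymous.
Codon 4: AGC Ser / AGC Ser — identical.
Codon 5: GAC Asp / GAC Asp — identical.
Nonsynonymous differences: 2.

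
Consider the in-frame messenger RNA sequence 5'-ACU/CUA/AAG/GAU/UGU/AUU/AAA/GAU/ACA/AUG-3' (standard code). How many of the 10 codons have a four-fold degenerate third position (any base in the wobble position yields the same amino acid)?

Codon 1 ACU (Thr): third position 4-fold.
Codon 2 CUA (Leu): third position 4-fold.
Codon 3 AAG (Lys): third position 2-fold.
Codon 4 GAU (Asp): third position 2-fold.
Codon 5 UGU (Cys): third position 2-fold.
Codon 6 AUU (Ile): third position 3-fold.
Codon 7 AAA (Lys): third position 2-fold.
Codon 8 GAU (Asp): third position 2-fold.
Codon 9 ACA (Thr): third position 4-fold.
Codon 10 AUG (Met): third position 1-fold.
Four-fold degenerate third positions: 3.

3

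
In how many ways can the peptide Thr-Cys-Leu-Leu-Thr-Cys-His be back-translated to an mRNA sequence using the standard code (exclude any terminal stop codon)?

Thr: 4 codons.
Cys: 2 codons.
Leu: 6 codons.
Leu: 6 codons.
Thr: 4 codons.
Cys: 2 codons.
His: 2 codons.
4 × 2 × 6 × 6 × 4 × 2 × 2 = 4608.

4608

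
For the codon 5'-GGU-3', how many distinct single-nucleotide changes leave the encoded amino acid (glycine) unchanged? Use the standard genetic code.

3

Position 1: none → 0 synonymous.
Position 2: none → 0 synonymous.
Position 3: GGC, GGA, GGG → 3 synonymous.
Total: 0 + 0 + 3 = 3.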